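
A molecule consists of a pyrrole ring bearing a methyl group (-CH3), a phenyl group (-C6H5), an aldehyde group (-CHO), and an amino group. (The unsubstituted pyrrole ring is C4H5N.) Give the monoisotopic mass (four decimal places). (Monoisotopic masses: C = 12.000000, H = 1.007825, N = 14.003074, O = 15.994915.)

200.0950

Atom tally by fragment:
  pyrrole ring core → C:4 H:5 N:1
  (− 4 ring H displaced by substituents)
  + CH3 → C:1 H:3
  + C6H5 → C:6 H:5
  + CHO → C:1 H:1 O:1
  + NH2 → N:1 H:2
Element totals:
  C: 12
  H: 12
  N: 2
  O: 1
Molecular formula: C12H12N2O.
  M = 12(12.0) + 12(1.007825) + 2(14.003074) + 15.994915
    = 144.000000 + 12.093900 + 28.006148 + 15.994915 = 200.094963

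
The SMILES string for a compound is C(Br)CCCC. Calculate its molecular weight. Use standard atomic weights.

Atom tally by fragment:
  BrCH2 → C:1 H:2 Br:1
  CH2 → C:1 H:2
  CH2 → C:1 H:2
  CH2 → C:1 H:2
  CH3 → C:1 H:3
Element totals:
  C: 5
  H: 11
  Br: 1
Molecular formula: C5H11Br.
  M = 5(12.011) + 11(1.008) + 79.904
    = 60.055 + 11.088 + 79.904 = 151.047

151.05 g/mol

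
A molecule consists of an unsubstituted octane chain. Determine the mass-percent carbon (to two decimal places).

Atom tally by fragment:
  CH3 → C:1 H:3
  CH2 → C:1 H:2
  CH2 → C:1 H:2
  CH2 → C:1 H:2
  CH2 → C:1 H:2
  CH2 → C:1 H:2
  CH2 → C:1 H:2
  CH3 → C:1 H:3
Element totals:
  C: 8
  H: 18
Molecular formula: C8H18.
Molar mass = 114.232 g/mol.
Mass from C: 8 × 12.011 = 96.088 g/mol.
%C = 96.088 / 114.232 × 100 = 84.12%.

84.12%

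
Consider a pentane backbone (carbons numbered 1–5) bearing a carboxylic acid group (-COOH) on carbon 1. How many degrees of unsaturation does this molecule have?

Atom tally by fragment:
  HOOCCH2 → C:2 H:3 O:2
  CH2 → C:1 H:2
  CH2 → C:1 H:2
  CH2 → C:1 H:2
  CH3 → C:1 H:3
Element totals:
  C: 6
  H: 12
  O: 2
Molecular formula: C6H12O2.
DoU = (2C + 2 + N − H − X) / 2 = (2·6 + 2 + 0 − 12 − 0) / 2 = 1.

1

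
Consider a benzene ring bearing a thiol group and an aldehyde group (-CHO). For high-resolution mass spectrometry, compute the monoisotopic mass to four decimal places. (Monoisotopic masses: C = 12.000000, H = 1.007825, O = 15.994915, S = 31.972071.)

Atom tally by fragment:
  benzene ring core → C:6 H:6
  (− 2 ring H displaced by substituents)
  + SH → S:1 H:1
  + CHO → C:1 H:1 O:1
Element totals:
  C: 7
  H: 6
  O: 1
  S: 1
Molecular formula: C7H6OS.
  M = 7(12.0) + 6(1.007825) + 15.994915 + 31.972071
    = 84.000000 + 6.046950 + 15.994915 + 31.972071 = 138.013936

138.0139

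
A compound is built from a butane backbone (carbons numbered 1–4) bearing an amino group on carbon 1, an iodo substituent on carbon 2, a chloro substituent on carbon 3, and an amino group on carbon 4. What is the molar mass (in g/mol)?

248.49 g/mol

Atom tally by fragment:
  H2NCH2 → C:1 H:4 N:1
  CH(I) → C:1 H:1 I:1
  CH(Cl) → C:1 H:1 Cl:1
  CH2NH2 → C:1 H:4 N:1
Element totals:
  C: 4
  H: 10
  Cl: 1
  I: 1
  N: 2
Molecular formula: C4H10ClIN2.
  M = 4(12.011) + 10(1.008) + 35.45 + 126.904 + 2(14.007)
    = 48.044 + 10.080 + 35.450 + 126.904 + 28.014 = 248.492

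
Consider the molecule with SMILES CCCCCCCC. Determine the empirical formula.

C4H9

Atom tally by fragment:
  CH3 → C:1 H:3
  CH2 → C:1 H:2
  CH2 → C:1 H:2
  CH2 → C:1 H:2
  CH2 → C:1 H:2
  CH2 → C:1 H:2
  CH2 → C:1 H:2
  CH3 → C:1 H:3
Element totals:
  C: 8
  H: 18
Molecular formula: C8H18.
gcd of subscripts = 2; dividing each by 2:
  C: 8/2 = 4
  H: 18/2 = 9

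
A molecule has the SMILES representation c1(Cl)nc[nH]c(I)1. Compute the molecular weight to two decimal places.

Atom tally by fragment:
  imidazole ring core → C:3 H:4 N:2
  (− 2 ring H displaced by substituents)
  + Cl → Cl:1
  + I → I:1
Element totals:
  C: 3
  H: 2
  Cl: 1
  I: 1
  N: 2
Molecular formula: C3H2ClIN2.
  M = 3(12.011) + 2(1.008) + 35.45 + 126.904 + 2(14.007)
    = 36.033 + 2.016 + 35.450 + 126.904 + 28.014 = 228.417

228.42 g/mol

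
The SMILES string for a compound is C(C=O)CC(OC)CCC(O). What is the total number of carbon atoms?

Atom tally by fragment:
  OHCCH2 → C:2 H:3 O:1
  CH2 → C:1 H:2
  CH(OCH3) → C:2 H:4 O:1
  CH2 → C:1 H:2
  CH2 → C:1 H:2
  CH2OH → C:1 H:3 O:1
Element totals:
  C: 8
  H: 16
  O: 3

8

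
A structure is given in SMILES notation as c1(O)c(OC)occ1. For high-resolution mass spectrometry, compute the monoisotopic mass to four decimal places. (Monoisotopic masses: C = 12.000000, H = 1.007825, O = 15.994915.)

114.0317

Atom tally by fragment:
  furan ring core → C:4 H:4 O:1
  (− 2 ring H displaced by substituents)
  + OH → O:1 H:1
  + OCH3 → C:1 H:3 O:1
Element totals:
  C: 5
  H: 6
  O: 3
Molecular formula: C5H6O3.
  M = 5(12.0) + 6(1.007825) + 3(15.994915)
    = 60.000000 + 6.046950 + 47.984745 = 114.031695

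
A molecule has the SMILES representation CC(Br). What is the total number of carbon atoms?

Atom tally by fragment:
  CH3 → C:1 H:3
  CH2Br → C:1 H:2 Br:1
Element totals:
  C: 2
  H: 5
  Br: 1

2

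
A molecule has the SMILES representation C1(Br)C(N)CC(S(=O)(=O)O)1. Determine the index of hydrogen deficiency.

Atom tally by fragment:
  cyclobutane ring core → C:4 H:8
  (− 3 ring H displaced by substituents)
  + Br → Br:1
  + NH2 → N:1 H:2
  + SO3H → S:1 O:3 H:1
Element totals:
  C: 4
  H: 8
  Br: 1
  N: 1
  O: 3
  S: 1
Molecular formula: C4H8BrNO3S.
DoU = (2C + 2 + N − H − X) / 2 = (2·4 + 2 + 1 − 8 − 1) / 2 = 1.

1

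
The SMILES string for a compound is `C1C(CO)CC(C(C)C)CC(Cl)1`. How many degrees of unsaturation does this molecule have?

1

Atom tally by fragment:
  cyclohexane ring core → C:6 H:12
  (− 3 ring H displaced by substituents)
  + CH2OH → C:1 H:3 O:1
  + CH(CH3)2 → C:3 H:7
  + Cl → Cl:1
Element totals:
  C: 10
  H: 19
  Cl: 1
  O: 1
Molecular formula: C10H19ClO.
DoU = (2C + 2 + N − H − X) / 2 = (2·10 + 2 + 0 − 19 − 1) / 2 = 1.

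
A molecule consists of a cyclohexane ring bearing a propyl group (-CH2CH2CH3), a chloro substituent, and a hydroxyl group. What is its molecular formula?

Atom tally by fragment:
  cyclohexane ring core → C:6 H:12
  (− 3 ring H displaced by substituents)
  + CH2CH2CH3 → C:3 H:7
  + Cl → Cl:1
  + OH → O:1 H:1
Element totals:
  C: 9
  H: 17
  Cl: 1
  O: 1

C9H17ClO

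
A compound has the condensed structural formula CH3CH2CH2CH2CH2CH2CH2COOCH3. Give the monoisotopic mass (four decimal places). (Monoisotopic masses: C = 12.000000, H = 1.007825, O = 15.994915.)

Element totals:
  C: 9
  H: 18
  O: 2
Molecular formula: C9H18O2.
  M = 9(12.0) + 18(1.007825) + 2(15.994915)
    = 108.000000 + 18.140850 + 31.989830 = 158.130680

158.1307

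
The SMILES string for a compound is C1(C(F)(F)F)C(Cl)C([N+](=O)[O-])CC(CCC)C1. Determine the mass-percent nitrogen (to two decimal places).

Atom tally by fragment:
  cyclohexane ring core → C:6 H:12
  (− 4 ring H displaced by substituents)
  + CF3 → C:1 F:3
  + Cl → Cl:1
  + NO2 → N:1 O:2
  + CH2CH2CH3 → C:3 H:7
Element totals:
  C: 10
  H: 15
  Cl: 1
  F: 3
  N: 1
  O: 2
Molecular formula: C10H15ClF3NO2.
Molar mass = 273.679 g/mol.
Mass from N: 1 × 14.007 = 14.007 g/mol.
%N = 14.007 / 273.679 × 100 = 5.12%.

5.12%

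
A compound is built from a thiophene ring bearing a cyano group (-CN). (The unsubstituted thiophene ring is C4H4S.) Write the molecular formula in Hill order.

Atom tally by fragment:
  thiophene ring core → C:4 H:4 S:1
  (− 1 ring H displaced by substituents)
  + CN → C:1 N:1
Element totals:
  C: 5
  H: 3
  N: 1
  S: 1

C5H3NS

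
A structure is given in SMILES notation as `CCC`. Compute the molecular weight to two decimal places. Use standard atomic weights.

Atom tally by fragment:
  CH3 → C:1 H:3
  CH2 → C:1 H:2
  CH3 → C:1 H:3
Element totals:
  C: 3
  H: 8
Molecular formula: C3H8.
  M = 3(12.011) + 8(1.008)
    = 36.033 + 8.064 = 44.097

44.10 g/mol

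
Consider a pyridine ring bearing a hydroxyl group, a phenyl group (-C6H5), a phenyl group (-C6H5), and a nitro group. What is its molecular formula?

C17H12N2O3

Atom tally by fragment:
  pyridine ring core → C:5 H:5 N:1
  (− 4 ring H displaced by substituents)
  + OH → O:1 H:1
  + C6H5 → C:6 H:5
  + C6H5 → C:6 H:5
  + NO2 → N:1 O:2
Element totals:
  C: 17
  H: 12
  N: 2
  O: 3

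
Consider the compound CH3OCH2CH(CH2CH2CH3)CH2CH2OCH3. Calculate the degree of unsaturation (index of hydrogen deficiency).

0

Element totals:
  C: 9
  H: 20
  O: 2
Molecular formula: C9H20O2.
DoU = (2C + 2 + N − H − X) / 2 = (2·9 + 2 + 0 − 20 − 0) / 2 = 0.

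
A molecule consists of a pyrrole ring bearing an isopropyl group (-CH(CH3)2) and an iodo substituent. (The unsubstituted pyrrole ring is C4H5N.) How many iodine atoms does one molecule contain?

Atom tally by fragment:
  pyrrole ring core → C:4 H:5 N:1
  (− 2 ring H displaced by substituents)
  + CH(CH3)2 → C:3 H:7
  + I → I:1
Element totals:
  C: 7
  H: 10
  I: 1
  N: 1

1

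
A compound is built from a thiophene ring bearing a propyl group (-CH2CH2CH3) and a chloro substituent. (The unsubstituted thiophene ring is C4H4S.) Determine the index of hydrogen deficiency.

Atom tally by fragment:
  thiophene ring core → C:4 H:4 S:1
  (− 2 ring H displaced by substituents)
  + CH2CH2CH3 → C:3 H:7
  + Cl → Cl:1
Element totals:
  C: 7
  H: 9
  Cl: 1
  S: 1
Molecular formula: C7H9ClS.
DoU = (2C + 2 + N − H − X) / 2 = (2·7 + 2 + 0 − 9 − 1) / 2 = 3.

3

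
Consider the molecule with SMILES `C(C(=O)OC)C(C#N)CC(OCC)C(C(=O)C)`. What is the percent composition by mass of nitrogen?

Atom tally by fragment:
  CH3OOCCH2 → C:3 H:5 O:2
  CH(CN) → C:2 H:1 N:1
  CH2 → C:1 H:2
  CH(OC2H5) → C:3 H:6 O:1
  CH2COCH3 → C:3 H:5 O:1
Element totals:
  C: 12
  H: 19
  N: 1
  O: 4
Molecular formula: C12H19NO4.
Molar mass = 241.287 g/mol.
Mass from N: 1 × 14.007 = 14.007 g/mol.
%N = 14.007 / 241.287 × 100 = 5.81%.

5.81%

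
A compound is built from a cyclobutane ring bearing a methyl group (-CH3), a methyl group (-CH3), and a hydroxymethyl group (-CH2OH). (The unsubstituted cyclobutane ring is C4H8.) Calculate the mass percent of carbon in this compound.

Atom tally by fragment:
  cyclobutane ring core → C:4 H:8
  (− 3 ring H displaced by substituents)
  + CH3 → C:1 H:3
  + CH3 → C:1 H:3
  + CH2OH → C:1 H:3 O:1
Element totals:
  C: 7
  H: 14
  O: 1
Molecular formula: C7H14O.
Molar mass = 114.188 g/mol.
Mass from C: 7 × 12.011 = 84.077 g/mol.
%C = 84.077 / 114.188 × 100 = 73.63%.

73.63%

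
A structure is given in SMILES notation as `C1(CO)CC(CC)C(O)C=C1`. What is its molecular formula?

Atom tally by fragment:
  cyclohexene ring core → C:6 H:10
  (− 3 ring H displaced by substituents)
  + CH2OH → C:1 H:3 O:1
  + C2H5 → C:2 H:5
  + OH → O:1 H:1
Element totals:
  C: 9
  H: 16
  O: 2

C9H16O2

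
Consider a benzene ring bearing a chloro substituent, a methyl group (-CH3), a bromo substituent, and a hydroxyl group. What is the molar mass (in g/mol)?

Atom tally by fragment:
  benzene ring core → C:6 H:6
  (− 4 ring H displaced by substituents)
  + Cl → Cl:1
  + CH3 → C:1 H:3
  + Br → Br:1
  + OH → O:1 H:1
Element totals:
  C: 7
  H: 6
  Br: 1
  Cl: 1
  O: 1
Molecular formula: C7H6BrClO.
  M = 7(12.011) + 6(1.008) + 79.904 + 35.45 + 15.999
    = 84.077 + 6.048 + 79.904 + 35.450 + 15.999 = 221.478

221.48 g/mol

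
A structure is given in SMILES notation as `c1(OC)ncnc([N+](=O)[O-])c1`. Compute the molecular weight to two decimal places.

155.11 g/mol

Atom tally by fragment:
  pyrimidine ring core → C:4 H:4 N:2
  (− 2 ring H displaced by substituents)
  + OCH3 → C:1 H:3 O:1
  + NO2 → N:1 O:2
Element totals:
  C: 5
  H: 5
  N: 3
  O: 3
Molecular formula: C5H5N3O3.
  M = 5(12.011) + 5(1.008) + 3(14.007) + 3(15.999)
    = 60.055 + 5.040 + 42.021 + 47.997 = 155.113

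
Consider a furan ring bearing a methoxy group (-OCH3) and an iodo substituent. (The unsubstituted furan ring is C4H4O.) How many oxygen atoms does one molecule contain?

2

Atom tally by fragment:
  furan ring core → C:4 H:4 O:1
  (− 2 ring H displaced by substituents)
  + OCH3 → C:1 H:3 O:1
  + I → I:1
Element totals:
  C: 5
  H: 5
  I: 1
  O: 2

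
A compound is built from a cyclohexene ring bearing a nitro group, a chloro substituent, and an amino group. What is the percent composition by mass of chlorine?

20.07%

Atom tally by fragment:
  cyclohexene ring core → C:6 H:10
  (− 3 ring H displaced by substituents)
  + NO2 → N:1 O:2
  + Cl → Cl:1
  + NH2 → N:1 H:2
Element totals:
  C: 6
  H: 9
  Cl: 1
  N: 2
  O: 2
Molecular formula: C6H9ClN2O2.
Molar mass = 176.600 g/mol.
Mass from Cl: 1 × 35.45 = 35.450 g/mol.
%Cl = 35.450 / 176.600 × 100 = 20.07%.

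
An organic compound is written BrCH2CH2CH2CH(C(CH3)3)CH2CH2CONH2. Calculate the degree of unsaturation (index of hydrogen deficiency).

Atom tally by fragment:
  BrCH2 → C:1 H:2 Br:1
  CH2 → C:1 H:2
  CH2 → C:1 H:2
  CH(C(CH3)3) → C:5 H:10
  CH2 → C:1 H:2
  CH2CONH2 → C:2 H:4 O:1 N:1
Element totals:
  C: 11
  H: 22
  Br: 1
  N: 1
  O: 1
Molecular formula: C11H22BrNO.
DoU = (2C + 2 + N − H − X) / 2 = (2·11 + 2 + 1 − 22 − 1) / 2 = 1.

1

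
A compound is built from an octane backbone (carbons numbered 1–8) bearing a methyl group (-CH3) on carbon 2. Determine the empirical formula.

C9H20

Atom tally by fragment:
  CH3 → C:1 H:3
  CH(CH3) → C:2 H:4
  CH2 → C:1 H:2
  CH2 → C:1 H:2
  CH2 → C:1 H:2
  CH2 → C:1 H:2
  CH2 → C:1 H:2
  CH3 → C:1 H:3
Element totals:
  C: 9
  H: 20
Molecular formula: C9H20.
gcd of subscripts (9, 20) = 1, so the empirical formula equals the molecular formula.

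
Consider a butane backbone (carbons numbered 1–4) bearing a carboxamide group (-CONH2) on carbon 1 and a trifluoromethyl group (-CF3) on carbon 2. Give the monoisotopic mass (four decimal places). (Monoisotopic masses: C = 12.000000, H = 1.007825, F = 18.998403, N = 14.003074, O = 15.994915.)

169.0714

Atom tally by fragment:
  H2NOCCH2 → C:2 H:4 O:1 N:1
  CH(CF3) → C:2 H:1 F:3
  CH2 → C:1 H:2
  CH3 → C:1 H:3
Element totals:
  C: 6
  H: 10
  F: 3
  N: 1
  O: 1
Molecular formula: C6H10F3NO.
  M = 6(12.0) + 10(1.007825) + 3(18.998403) + 14.003074 + 15.994915
    = 72.000000 + 10.078250 + 56.995209 + 14.003074 + 15.994915 = 169.071448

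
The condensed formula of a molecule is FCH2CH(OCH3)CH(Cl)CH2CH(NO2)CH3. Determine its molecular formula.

Element totals:
  C: 7
  H: 13
  Cl: 1
  F: 1
  N: 1
  O: 3

C7H13ClFNO3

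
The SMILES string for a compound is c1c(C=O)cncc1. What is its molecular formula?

Atom tally by fragment:
  pyridine ring core → C:5 H:5 N:1
  (− 1 ring H displaced by substituents)
  + CHO → C:1 H:1 O:1
Element totals:
  C: 6
  H: 5
  N: 1
  O: 1

C6H5NO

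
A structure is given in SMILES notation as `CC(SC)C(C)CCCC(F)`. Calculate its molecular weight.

178.31 g/mol

Atom tally by fragment:
  CH3 → C:1 H:3
  CH(SCH3) → C:2 H:4 S:1
  CH(CH3) → C:2 H:4
  CH2 → C:1 H:2
  CH2 → C:1 H:2
  CH2 → C:1 H:2
  CH2F → C:1 H:2 F:1
Element totals:
  C: 9
  H: 19
  F: 1
  S: 1
Molecular formula: C9H19FS.
  M = 9(12.011) + 19(1.008) + 18.998 + 32.06
    = 108.099 + 19.152 + 18.998 + 32.060 = 178.309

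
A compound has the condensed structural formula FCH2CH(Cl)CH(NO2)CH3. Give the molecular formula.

Atom tally by fragment:
  FCH2 → C:1 H:2 F:1
  CH(Cl) → C:1 H:1 Cl:1
  CH(NO2) → C:1 H:1 N:1 O:2
  CH3 → C:1 H:3
Element totals:
  C: 4
  H: 7
  Cl: 1
  F: 1
  N: 1
  O: 2

C4H7ClFNO2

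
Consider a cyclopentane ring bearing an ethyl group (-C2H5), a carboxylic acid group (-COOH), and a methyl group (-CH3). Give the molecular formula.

Atom tally by fragment:
  cyclopentane ring core → C:5 H:10
  (− 3 ring H displaced by substituents)
  + C2H5 → C:2 H:5
  + COOH → C:1 H:1 O:2
  + CH3 → C:1 H:3
Element totals:
  C: 9
  H: 16
  O: 2

C9H16O2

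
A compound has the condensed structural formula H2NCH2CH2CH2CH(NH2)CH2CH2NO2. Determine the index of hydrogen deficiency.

Atom tally by fragment:
  H2NCH2 → C:1 H:4 N:1
  CH2 → C:1 H:2
  CH2 → C:1 H:2
  CH(NH2) → C:1 H:3 N:1
  CH2 → C:1 H:2
  CH2NO2 → C:1 H:2 N:1 O:2
Element totals:
  C: 6
  H: 15
  N: 3
  O: 2
Molecular formula: C6H15N3O2.
DoU = (2C + 2 + N − H − X) / 2 = (2·6 + 2 + 3 − 15 − 0) / 2 = 1.

1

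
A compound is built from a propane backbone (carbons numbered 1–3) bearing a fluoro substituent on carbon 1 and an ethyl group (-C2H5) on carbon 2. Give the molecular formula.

Atom tally by fragment:
  FCH2 → C:1 H:2 F:1
  CH(C2H5) → C:3 H:6
  CH3 → C:1 H:3
Element totals:
  C: 5
  H: 11
  F: 1

C5H11F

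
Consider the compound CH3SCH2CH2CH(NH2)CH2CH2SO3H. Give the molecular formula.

C6H15NO3S2

Element totals:
  C: 6
  H: 15
  N: 1
  O: 3
  S: 2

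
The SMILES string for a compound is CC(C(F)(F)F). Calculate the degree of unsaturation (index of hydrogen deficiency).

Atom tally by fragment:
  CH3 → C:1 H:3
  CH2CF3 → C:2 H:2 F:3
Element totals:
  C: 3
  H: 5
  F: 3
Molecular formula: C3H5F3.
DoU = (2C + 2 + N − H − X) / 2 = (2·3 + 2 + 0 − 5 − 3) / 2 = 0.

0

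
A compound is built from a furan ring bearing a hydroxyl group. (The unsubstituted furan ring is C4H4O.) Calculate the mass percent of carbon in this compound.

57.14%

Atom tally by fragment:
  furan ring core → C:4 H:4 O:1
  (− 1 ring H displaced by substituents)
  + OH → O:1 H:1
Element totals:
  C: 4
  H: 4
  O: 2
Molecular formula: C4H4O2.
Molar mass = 84.074 g/mol.
Mass from C: 4 × 12.011 = 48.044 g/mol.
%C = 48.044 / 84.074 × 100 = 57.14%.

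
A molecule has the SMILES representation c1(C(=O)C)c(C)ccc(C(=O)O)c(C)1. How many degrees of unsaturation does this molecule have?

Atom tally by fragment:
  benzene ring core → C:6 H:6
  (− 4 ring H displaced by substituents)
  + COCH3 → C:2 H:3 O:1
  + CH3 → C:1 H:3
  + COOH → C:1 H:1 O:2
  + CH3 → C:1 H:3
Element totals:
  C: 11
  H: 12
  O: 3
Molecular formula: C11H12O3.
DoU = (2C + 2 + N − H − X) / 2 = (2·11 + 2 + 0 − 12 − 0) / 2 = 6.

6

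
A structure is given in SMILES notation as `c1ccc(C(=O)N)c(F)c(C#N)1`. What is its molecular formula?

C8H5FN2O

Atom tally by fragment:
  benzene ring core → C:6 H:6
  (− 3 ring H displaced by substituents)
  + CONH2 → C:1 H:2 O:1 N:1
  + F → F:1
  + CN → C:1 N:1
Element totals:
  C: 8
  H: 5
  F: 1
  N: 2
  O: 1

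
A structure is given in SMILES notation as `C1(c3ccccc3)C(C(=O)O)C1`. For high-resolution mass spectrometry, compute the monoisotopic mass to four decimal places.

Atom tally by fragment:
  cyclopropane ring core → C:3 H:6
  (− 2 ring H displaced by substituents)
  + C6H5 → C:6 H:5
  + COOH → C:1 H:1 O:2
Element totals:
  C: 10
  H: 10
  O: 2
Molecular formula: C10H10O2.
  M = 10(12.0) + 10(1.007825) + 2(15.994915)
    = 120.000000 + 10.078250 + 31.989830 = 162.068080

162.0681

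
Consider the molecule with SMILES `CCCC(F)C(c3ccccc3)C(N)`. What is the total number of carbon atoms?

Atom tally by fragment:
  CH3 → C:1 H:3
  CH2 → C:1 H:2
  CH2 → C:1 H:2
  CH(F) → C:1 H:1 F:1
  CH(C6H5) → C:7 H:6
  CH2NH2 → C:1 H:4 N:1
Element totals:
  C: 12
  H: 18
  F: 1
  N: 1

12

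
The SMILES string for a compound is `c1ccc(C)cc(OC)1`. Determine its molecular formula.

Atom tally by fragment:
  benzene ring core → C:6 H:6
  (− 2 ring H displaced by substituents)
  + CH3 → C:1 H:3
  + OCH3 → C:1 H:3 O:1
Element totals:
  C: 8
  H: 10
  O: 1

C8H10O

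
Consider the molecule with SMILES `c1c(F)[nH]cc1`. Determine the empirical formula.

Atom tally by fragment:
  pyrrole ring core → C:4 H:5 N:1
  (− 1 ring H displaced by substituents)
  + F → F:1
Element totals:
  C: 4
  H: 4
  F: 1
  N: 1
Molecular formula: C4H4FN.
gcd of subscripts (4, 1, 4, 1) = 1, so the empirical formula equals the molecular formula.

C4H4FN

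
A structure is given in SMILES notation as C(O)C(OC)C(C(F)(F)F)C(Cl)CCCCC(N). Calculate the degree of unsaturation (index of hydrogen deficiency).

Atom tally by fragment:
  HOCH2 → C:1 H:3 O:1
  CH(OCH3) → C:2 H:4 O:1
  CH(CF3) → C:2 H:1 F:3
  CH(Cl) → C:1 H:1 Cl:1
  CH2 → C:1 H:2
  CH2 → C:1 H:2
  CH2 → C:1 H:2
  CH2 → C:1 H:2
  CH2NH2 → C:1 H:4 N:1
Element totals:
  C: 11
  H: 21
  Cl: 1
  F: 3
  N: 1
  O: 2
Molecular formula: C11H21ClF3NO2.
DoU = (2C + 2 + N − H − X) / 2 = (2·11 + 2 + 1 − 21 − 4) / 2 = 0.

0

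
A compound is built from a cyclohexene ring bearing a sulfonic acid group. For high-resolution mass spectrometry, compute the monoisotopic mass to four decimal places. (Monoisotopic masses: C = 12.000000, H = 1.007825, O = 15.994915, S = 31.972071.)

162.0351

Atom tally by fragment:
  cyclohexene ring core → C:6 H:10
  (− 1 ring H displaced by substituents)
  + SO3H → S:1 O:3 H:1
Element totals:
  C: 6
  H: 10
  O: 3
  S: 1
Molecular formula: C6H10O3S.
  M = 6(12.0) + 10(1.007825) + 3(15.994915) + 31.972071
    = 72.000000 + 10.078250 + 47.984745 + 31.972071 = 162.035066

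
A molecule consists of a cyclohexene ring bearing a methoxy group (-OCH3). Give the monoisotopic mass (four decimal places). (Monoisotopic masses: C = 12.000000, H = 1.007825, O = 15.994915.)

112.0888

Atom tally by fragment:
  cyclohexene ring core → C:6 H:10
  (− 1 ring H displaced by substituents)
  + OCH3 → C:1 H:3 O:1
Element totals:
  C: 7
  H: 12
  O: 1
Molecular formula: C7H12O.
  M = 7(12.0) + 12(1.007825) + 15.994915
    = 84.000000 + 12.093900 + 15.994915 = 112.088815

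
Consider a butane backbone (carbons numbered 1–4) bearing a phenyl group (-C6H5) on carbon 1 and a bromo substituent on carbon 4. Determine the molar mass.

Atom tally by fragment:
  C6H5CH2 → C:7 H:7
  CH2 → C:1 H:2
  CH2 → C:1 H:2
  CH2Br → C:1 H:2 Br:1
Element totals:
  C: 10
  H: 13
  Br: 1
Molecular formula: C10H13Br.
  M = 10(12.011) + 13(1.008) + 79.904
    = 120.110 + 13.104 + 79.904 = 213.118

213.12 g/mol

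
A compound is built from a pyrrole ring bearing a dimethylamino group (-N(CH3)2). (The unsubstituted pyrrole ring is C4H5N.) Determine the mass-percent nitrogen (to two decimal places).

25.43%

Atom tally by fragment:
  pyrrole ring core → C:4 H:5 N:1
  (− 1 ring H displaced by substituents)
  + N(CH3)2 → N:1 C:2 H:6
Element totals:
  C: 6
  H: 10
  N: 2
Molecular formula: C6H10N2.
Molar mass = 110.160 g/mol.
Mass from N: 2 × 14.007 = 28.014 g/mol.
%N = 28.014 / 110.160 × 100 = 25.43%.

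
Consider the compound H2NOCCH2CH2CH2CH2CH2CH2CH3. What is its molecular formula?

Element totals:
  C: 8
  H: 17
  N: 1
  O: 1

C8H17NO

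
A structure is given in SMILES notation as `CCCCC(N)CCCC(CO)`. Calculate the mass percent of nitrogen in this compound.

Atom tally by fragment:
  CH3 → C:1 H:3
  CH2 → C:1 H:2
  CH2 → C:1 H:2
  CH2 → C:1 H:2
  CH(NH2) → C:1 H:3 N:1
  CH2 → C:1 H:2
  CH2 → C:1 H:2
  CH2 → C:1 H:2
  CH2CH2OH → C:2 H:5 O:1
Element totals:
  C: 10
  H: 23
  N: 1
  O: 1
Molecular formula: C10H23NO.
Molar mass = 173.300 g/mol.
Mass from N: 1 × 14.007 = 14.007 g/mol.
%N = 14.007 / 173.300 × 100 = 8.08%.

8.08%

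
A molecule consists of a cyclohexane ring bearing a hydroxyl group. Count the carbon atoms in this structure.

Atom tally by fragment:
  cyclohexane ring core → C:6 H:12
  (− 1 ring H displaced by substituents)
  + OH → O:1 H:1
Element totals:
  C: 6
  H: 12
  O: 1

6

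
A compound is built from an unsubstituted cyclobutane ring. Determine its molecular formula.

C4H8

Atom tally by fragment:
  cyclobutane ring core → C:4 H:8
Element totals:
  C: 4
  H: 8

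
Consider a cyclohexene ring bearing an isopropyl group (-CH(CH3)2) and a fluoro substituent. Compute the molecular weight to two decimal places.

Atom tally by fragment:
  cyclohexene ring core → C:6 H:10
  (− 2 ring H displaced by substituents)
  + CH(CH3)2 → C:3 H:7
  + F → F:1
Element totals:
  C: 9
  H: 15
  F: 1
Molecular formula: C9H15F.
  M = 9(12.011) + 15(1.008) + 18.998
    = 108.099 + 15.120 + 18.998 = 142.217

142.22 g/mol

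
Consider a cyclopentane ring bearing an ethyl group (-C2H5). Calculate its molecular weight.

98.19 g/mol

Atom tally by fragment:
  cyclopentane ring core → C:5 H:10
  (− 1 ring H displaced by substituents)
  + C2H5 → C:2 H:5
Element totals:
  C: 7
  H: 14
Molecular formula: C7H14.
  M = 7(12.011) + 14(1.008)
    = 84.077 + 14.112 = 98.189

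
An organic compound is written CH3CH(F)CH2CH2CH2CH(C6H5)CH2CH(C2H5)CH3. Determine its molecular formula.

C17H27F

Element totals:
  C: 17
  H: 27
  F: 1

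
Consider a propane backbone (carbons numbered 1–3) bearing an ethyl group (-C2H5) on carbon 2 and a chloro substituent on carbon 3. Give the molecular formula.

Atom tally by fragment:
  CH3 → C:1 H:3
  CH(C2H5) → C:3 H:6
  CH2Cl → C:1 H:2 Cl:1
Element totals:
  C: 5
  H: 11
  Cl: 1

C5H11Cl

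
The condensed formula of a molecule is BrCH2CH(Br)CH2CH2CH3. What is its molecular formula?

C5H10Br2

Atom tally by fragment:
  BrCH2 → C:1 H:2 Br:1
  CH(Br) → C:1 H:1 Br:1
  CH2 → C:1 H:2
  CH2 → C:1 H:2
  CH3 → C:1 H:3
Element totals:
  C: 5
  H: 10
  Br: 2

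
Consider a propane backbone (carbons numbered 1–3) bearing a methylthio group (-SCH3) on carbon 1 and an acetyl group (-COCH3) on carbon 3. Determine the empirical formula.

C6H12OS

Atom tally by fragment:
  CH3SCH2 → C:2 H:5 S:1
  CH2 → C:1 H:2
  CH2COCH3 → C:3 H:5 O:1
Element totals:
  C: 6
  H: 12
  O: 1
  S: 1
Molecular formula: C6H12OS.
gcd of subscripts (6, 12, 1, 1) = 1, so the empirical formula equals the molecular formula.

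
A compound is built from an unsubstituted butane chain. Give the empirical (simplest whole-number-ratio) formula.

C2H5

Atom tally by fragment:
  CH3 → C:1 H:3
  CH2 → C:1 H:2
  CH2 → C:1 H:2
  CH3 → C:1 H:3
Element totals:
  C: 4
  H: 10
Molecular formula: C4H10.
gcd of subscripts = 2; dividing each by 2:
  C: 4/2 = 2
  H: 10/2 = 5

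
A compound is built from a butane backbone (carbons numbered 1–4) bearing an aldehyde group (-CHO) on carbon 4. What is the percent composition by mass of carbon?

Atom tally by fragment:
  CH3 → C:1 H:3
  CH2 → C:1 H:2
  CH2 → C:1 H:2
  CH2CHO → C:2 H:3 O:1
Element totals:
  C: 5
  H: 10
  O: 1
Molecular formula: C5H10O.
Molar mass = 86.134 g/mol.
Mass from C: 5 × 12.011 = 60.055 g/mol.
%C = 60.055 / 86.134 × 100 = 69.72%.

69.72%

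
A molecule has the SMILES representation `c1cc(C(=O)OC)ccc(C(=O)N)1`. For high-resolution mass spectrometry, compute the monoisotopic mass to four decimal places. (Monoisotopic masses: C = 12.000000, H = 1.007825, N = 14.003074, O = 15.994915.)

Atom tally by fragment:
  benzene ring core → C:6 H:6
  (− 2 ring H displaced by substituents)
  + COOCH3 → C:2 H:3 O:2
  + CONH2 → C:1 H:2 O:1 N:1
Element totals:
  C: 9
  H: 9
  N: 1
  O: 3
Molecular formula: C9H9NO3.
  M = 9(12.0) + 9(1.007825) + 14.003074 + 3(15.994915)
    = 108.000000 + 9.070425 + 14.003074 + 47.984745 = 179.058244

179.0582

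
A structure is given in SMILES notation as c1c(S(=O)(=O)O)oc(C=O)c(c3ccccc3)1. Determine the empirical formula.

Atom tally by fragment:
  furan ring core → C:4 H:4 O:1
  (− 3 ring H displaced by substituents)
  + SO3H → S:1 O:3 H:1
  + CHO → C:1 H:1 O:1
  + C6H5 → C:6 H:5
Element totals:
  C: 11
  H: 8
  O: 5
  S: 1
Molecular formula: C11H8O5S.
gcd of subscripts (11, 8, 5, 1) = 1, so the empirical formula equals the molecular formula.

C11H8O5S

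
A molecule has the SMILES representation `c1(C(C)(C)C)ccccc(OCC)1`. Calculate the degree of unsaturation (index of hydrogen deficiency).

Atom tally by fragment:
  benzene ring core → C:6 H:6
  (− 2 ring H displaced by substituents)
  + C(CH3)3 → C:4 H:9
  + OC2H5 → C:2 H:5 O:1
Element totals:
  C: 12
  H: 18
  O: 1
Molecular formula: C12H18O.
DoU = (2C + 2 + N − H − X) / 2 = (2·12 + 2 + 0 − 18 − 0) / 2 = 4.

4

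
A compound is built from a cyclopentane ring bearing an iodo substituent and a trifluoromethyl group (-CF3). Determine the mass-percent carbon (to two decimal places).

Atom tally by fragment:
  cyclopentane ring core → C:5 H:10
  (− 2 ring H displaced by substituents)
  + I → I:1
  + CF3 → C:1 F:3
Element totals:
  C: 6
  H: 8
  F: 3
  I: 1
Molecular formula: C6H8F3I.
Molar mass = 264.028 g/mol.
Mass from C: 6 × 12.011 = 72.066 g/mol.
%C = 72.066 / 264.028 × 100 = 27.29%.

27.29%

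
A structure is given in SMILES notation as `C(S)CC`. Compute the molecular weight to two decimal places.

Atom tally by fragment:
  HSCH2 → C:1 H:3 S:1
  CH2 → C:1 H:2
  CH3 → C:1 H:3
Element totals:
  C: 3
  H: 8
  S: 1
Molecular formula: C3H8S.
  M = 3(12.011) + 8(1.008) + 32.06
    = 36.033 + 8.064 + 32.060 = 76.157

76.16 g/mol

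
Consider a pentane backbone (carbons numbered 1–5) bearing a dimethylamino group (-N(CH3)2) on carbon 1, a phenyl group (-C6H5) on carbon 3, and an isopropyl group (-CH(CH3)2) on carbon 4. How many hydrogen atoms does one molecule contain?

Atom tally by fragment:
  (CH3)2NCH2 → C:3 H:8 N:1
  CH2 → C:1 H:2
  CH(C6H5) → C:7 H:6
  CH(CH(CH3)2) → C:4 H:8
  CH3 → C:1 H:3
Element totals:
  C: 16
  H: 27
  N: 1

27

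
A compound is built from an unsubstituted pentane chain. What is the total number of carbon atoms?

Atom tally by fragment:
  CH3 → C:1 H:3
  CH2 → C:1 H:2
  CH2 → C:1 H:2
  CH2 → C:1 H:2
  CH3 → C:1 H:3
Element totals:
  C: 5
  H: 12

5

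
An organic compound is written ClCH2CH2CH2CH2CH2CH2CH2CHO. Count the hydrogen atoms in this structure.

Element totals:
  C: 8
  H: 15
  Cl: 1
  O: 1

15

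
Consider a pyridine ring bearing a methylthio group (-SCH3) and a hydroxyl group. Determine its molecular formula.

C6H7NOS

Atom tally by fragment:
  pyridine ring core → C:5 H:5 N:1
  (− 2 ring H displaced by substituents)
  + SCH3 → C:1 H:3 S:1
  + OH → O:1 H:1
Element totals:
  C: 6
  H: 7
  N: 1
  O: 1
  S: 1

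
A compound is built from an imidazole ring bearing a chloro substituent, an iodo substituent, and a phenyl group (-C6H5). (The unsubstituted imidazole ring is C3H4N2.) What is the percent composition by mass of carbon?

Atom tally by fragment:
  imidazole ring core → C:3 H:4 N:2
  (− 3 ring H displaced by substituents)
  + Cl → Cl:1
  + I → I:1
  + C6H5 → C:6 H:5
Element totals:
  C: 9
  H: 6
  Cl: 1
  I: 1
  N: 2
Molecular formula: C9H6ClIN2.
Molar mass = 304.515 g/mol.
Mass from C: 9 × 12.011 = 108.099 g/mol.
%C = 108.099 / 304.515 × 100 = 35.50%.

35.50%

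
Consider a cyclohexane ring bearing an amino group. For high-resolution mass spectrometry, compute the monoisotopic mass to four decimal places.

Atom tally by fragment:
  cyclohexane ring core → C:6 H:12
  (− 1 ring H displaced by substituents)
  + NH2 → N:1 H:2
Element totals:
  C: 6
  H: 13
  N: 1
Molecular formula: C6H13N.
  M = 6(12.0) + 13(1.007825) + 14.003074
    = 72.000000 + 13.101725 + 14.003074 = 99.104799

99.1048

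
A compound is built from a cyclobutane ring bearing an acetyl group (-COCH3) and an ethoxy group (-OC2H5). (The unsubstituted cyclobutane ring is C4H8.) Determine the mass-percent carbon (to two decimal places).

Atom tally by fragment:
  cyclobutane ring core → C:4 H:8
  (− 2 ring H displaced by substituents)
  + COCH3 → C:2 H:3 O:1
  + OC2H5 → C:2 H:5 O:1
Element totals:
  C: 8
  H: 14
  O: 2
Molecular formula: C8H14O2.
Molar mass = 142.198 g/mol.
Mass from C: 8 × 12.011 = 96.088 g/mol.
%C = 96.088 / 142.198 × 100 = 67.57%.

67.57%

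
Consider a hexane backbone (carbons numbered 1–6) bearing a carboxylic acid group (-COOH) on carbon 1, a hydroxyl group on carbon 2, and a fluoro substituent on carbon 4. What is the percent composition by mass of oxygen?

Atom tally by fragment:
  HOOCCH2 → C:2 H:3 O:2
  CH(OH) → C:1 H:2 O:1
  CH2 → C:1 H:2
  CH(F) → C:1 H:1 F:1
  CH2 → C:1 H:2
  CH3 → C:1 H:3
Element totals:
  C: 7
  H: 13
  F: 1
  O: 3
Molecular formula: C7H13FO3.
Molar mass = 164.176 g/mol.
Mass from O: 3 × 15.999 = 47.997 g/mol.
%O = 47.997 / 164.176 × 100 = 29.24%.

29.24%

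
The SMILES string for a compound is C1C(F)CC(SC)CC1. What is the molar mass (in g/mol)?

Atom tally by fragment:
  cyclohexane ring core → C:6 H:12
  (− 2 ring H displaced by substituents)
  + F → F:1
  + SCH3 → C:1 H:3 S:1
Element totals:
  C: 7
  H: 13
  F: 1
  S: 1
Molecular formula: C7H13FS.
  M = 7(12.011) + 13(1.008) + 18.998 + 32.06
    = 84.077 + 13.104 + 18.998 + 32.060 = 148.239

148.24 g/mol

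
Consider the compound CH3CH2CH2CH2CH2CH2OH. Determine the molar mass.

102.18 g/mol

Element totals:
  C: 6
  H: 14
  O: 1
Molecular formula: C6H14O.
  M = 6(12.011) + 14(1.008) + 15.999
    = 72.066 + 14.112 + 15.999 = 102.177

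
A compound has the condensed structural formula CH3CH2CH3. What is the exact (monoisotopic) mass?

44.0626

Element totals:
  C: 3
  H: 8
Molecular formula: C3H8.
  M = 3(12.0) + 8(1.007825)
    = 36.000000 + 8.062600 = 44.062600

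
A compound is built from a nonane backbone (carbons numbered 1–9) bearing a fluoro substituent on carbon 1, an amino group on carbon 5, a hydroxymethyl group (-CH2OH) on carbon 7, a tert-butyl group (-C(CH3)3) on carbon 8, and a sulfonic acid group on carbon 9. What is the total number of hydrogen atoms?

30

Atom tally by fragment:
  FCH2 → C:1 H:2 F:1
  CH2 → C:1 H:2
  CH2 → C:1 H:2
  CH2 → C:1 H:2
  CH(NH2) → C:1 H:3 N:1
  CH2 → C:1 H:2
  CH(CH2OH) → C:2 H:4 O:1
  CH(C(CH3)3) → C:5 H:10
  CH2SO3H → C:1 H:3 S:1 O:3
Element totals:
  C: 14
  H: 30
  F: 1
  N: 1
  O: 4
  S: 1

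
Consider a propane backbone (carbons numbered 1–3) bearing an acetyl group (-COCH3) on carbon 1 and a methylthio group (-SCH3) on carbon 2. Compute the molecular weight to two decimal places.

Atom tally by fragment:
  CH3COCH2 → C:3 H:5 O:1
  CH(SCH3) → C:2 H:4 S:1
  CH3 → C:1 H:3
Element totals:
  C: 6
  H: 12
  O: 1
  S: 1
Molecular formula: C6H12OS.
  M = 6(12.011) + 12(1.008) + 15.999 + 32.06
    = 72.066 + 12.096 + 15.999 + 32.060 = 132.221

132.22 g/mol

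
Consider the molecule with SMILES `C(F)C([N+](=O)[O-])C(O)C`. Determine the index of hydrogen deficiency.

1

Atom tally by fragment:
  FCH2 → C:1 H:2 F:1
  CH(NO2) → C:1 H:1 N:1 O:2
  CH(OH) → C:1 H:2 O:1
  CH3 → C:1 H:3
Element totals:
  C: 4
  H: 8
  F: 1
  N: 1
  O: 3
Molecular formula: C4H8FNO3.
DoU = (2C + 2 + N − H − X) / 2 = (2·4 + 2 + 1 − 8 − 1) / 2 = 1.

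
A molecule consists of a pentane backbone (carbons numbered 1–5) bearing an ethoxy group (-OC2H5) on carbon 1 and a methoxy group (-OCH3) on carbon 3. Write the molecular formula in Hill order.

Atom tally by fragment:
  C2H5OCH2 → C:3 H:7 O:1
  CH2 → C:1 H:2
  CH(OCH3) → C:2 H:4 O:1
  CH2 → C:1 H:2
  CH3 → C:1 H:3
Element totals:
  C: 8
  H: 18
  O: 2

C8H18O2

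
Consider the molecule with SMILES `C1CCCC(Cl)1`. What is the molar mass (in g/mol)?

104.58 g/mol

Atom tally by fragment:
  cyclopentane ring core → C:5 H:10
  (− 1 ring H displaced by substituents)
  + Cl → Cl:1
Element totals:
  C: 5
  H: 9
  Cl: 1
Molecular formula: C5H9Cl.
  M = 5(12.011) + 9(1.008) + 35.45
    = 60.055 + 9.072 + 35.450 = 104.577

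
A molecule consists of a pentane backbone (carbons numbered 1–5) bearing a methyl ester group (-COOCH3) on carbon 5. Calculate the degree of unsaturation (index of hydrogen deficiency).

1

Atom tally by fragment:
  CH3 → C:1 H:3
  CH2 → C:1 H:2
  CH2 → C:1 H:2
  CH2 → C:1 H:2
  CH2COOCH3 → C:3 H:5 O:2
Element totals:
  C: 7
  H: 14
  O: 2
Molecular formula: C7H14O2.
DoU = (2C + 2 + N − H − X) / 2 = (2·7 + 2 + 0 − 14 − 0) / 2 = 1.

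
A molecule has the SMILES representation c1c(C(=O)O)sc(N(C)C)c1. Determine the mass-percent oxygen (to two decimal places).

Atom tally by fragment:
  thiophene ring core → C:4 H:4 S:1
  (− 2 ring H displaced by substituents)
  + COOH → C:1 H:1 O:2
  + N(CH3)2 → N:1 C:2 H:6
Element totals:
  C: 7
  H: 9
  N: 1
  O: 2
  S: 1
Molecular formula: C7H9NO2S.
Molar mass = 171.214 g/mol.
Mass from O: 2 × 15.999 = 31.998 g/mol.
%O = 31.998 / 171.214 × 100 = 18.69%.

18.69%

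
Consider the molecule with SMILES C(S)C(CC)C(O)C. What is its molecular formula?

C6H14OS

Atom tally by fragment:
  HSCH2 → C:1 H:3 S:1
  CH(C2H5) → C:3 H:6
  CH(OH) → C:1 H:2 O:1
  CH3 → C:1 H:3
Element totals:
  C: 6
  H: 14
  O: 1
  S: 1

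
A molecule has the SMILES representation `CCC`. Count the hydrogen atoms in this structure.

Atom tally by fragment:
  CH3 → C:1 H:3
  CH2 → C:1 H:2
  CH3 → C:1 H:3
Element totals:
  C: 3
  H: 8

8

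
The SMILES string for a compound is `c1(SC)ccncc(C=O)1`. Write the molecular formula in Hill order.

Atom tally by fragment:
  pyridine ring core → C:5 H:5 N:1
  (− 2 ring H displaced by substituents)
  + SCH3 → C:1 H:3 S:1
  + CHO → C:1 H:1 O:1
Element totals:
  C: 7
  H: 7
  N: 1
  O: 1
  S: 1

C7H7NOS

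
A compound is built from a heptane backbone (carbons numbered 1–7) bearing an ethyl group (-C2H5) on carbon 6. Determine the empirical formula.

Atom tally by fragment:
  CH3 → C:1 H:3
  CH2 → C:1 H:2
  CH2 → C:1 H:2
  CH2 → C:1 H:2
  CH2 → C:1 H:2
  CH(C2H5) → C:3 H:6
  CH3 → C:1 H:3
Element totals:
  C: 9
  H: 20
Molecular formula: C9H20.
gcd of subscripts (9, 20) = 1, so the empirical formula equals the molecular formula.

C9H20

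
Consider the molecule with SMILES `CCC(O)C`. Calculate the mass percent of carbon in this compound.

64.82%

Atom tally by fragment:
  CH3 → C:1 H:3
  CH2 → C:1 H:2
  CH(OH) → C:1 H:2 O:1
  CH3 → C:1 H:3
Element totals:
  C: 4
  H: 10
  O: 1
Molecular formula: C4H10O.
Molar mass = 74.123 g/mol.
Mass from C: 4 × 12.011 = 48.044 g/mol.
%C = 48.044 / 74.123 × 100 = 64.82%.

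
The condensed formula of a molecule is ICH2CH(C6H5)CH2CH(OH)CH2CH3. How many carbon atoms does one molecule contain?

12

Atom tally by fragment:
  ICH2 → C:1 H:2 I:1
  CH(C6H5) → C:7 H:6
  CH2 → C:1 H:2
  CH(OH) → C:1 H:2 O:1
  CH2 → C:1 H:2
  CH3 → C:1 H:3
Element totals:
  C: 12
  H: 17
  I: 1
  O: 1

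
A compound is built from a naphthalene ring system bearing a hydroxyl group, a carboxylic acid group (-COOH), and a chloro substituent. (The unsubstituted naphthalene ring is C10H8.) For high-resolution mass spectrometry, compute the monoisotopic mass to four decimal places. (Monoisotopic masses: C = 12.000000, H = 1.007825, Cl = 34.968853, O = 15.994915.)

Atom tally by fragment:
  naphthalene ring system core → C:10 H:8
  (− 3 ring H displaced by substituents)
  + OH → O:1 H:1
  + COOH → C:1 H:1 O:2
  + Cl → Cl:1
Element totals:
  C: 11
  H: 7
  Cl: 1
  O: 3
Molecular formula: C11H7ClO3.
  M = 11(12.0) + 7(1.007825) + 34.968853 + 3(15.994915)
    = 132.000000 + 7.054775 + 34.968853 + 47.984745 = 222.008373

222.0084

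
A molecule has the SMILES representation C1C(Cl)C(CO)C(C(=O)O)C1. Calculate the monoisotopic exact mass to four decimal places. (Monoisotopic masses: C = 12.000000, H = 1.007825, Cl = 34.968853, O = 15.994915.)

Atom tally by fragment:
  cyclopentane ring core → C:5 H:10
  (− 3 ring H displaced by substituents)
  + Cl → Cl:1
  + CH2OH → C:1 H:3 O:1
  + COOH → C:1 H:1 O:2
Element totals:
  C: 7
  H: 11
  Cl: 1
  O: 3
Molecular formula: C7H11ClO3.
  M = 7(12.0) + 11(1.007825) + 34.968853 + 3(15.994915)
    = 84.000000 + 11.086075 + 34.968853 + 47.984745 = 178.039673

178.0397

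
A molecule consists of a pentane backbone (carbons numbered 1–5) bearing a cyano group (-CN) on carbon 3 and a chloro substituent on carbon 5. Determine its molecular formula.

C6H10ClN

Atom tally by fragment:
  CH3 → C:1 H:3
  CH2 → C:1 H:2
  CH(CN) → C:2 H:1 N:1
  CH2 → C:1 H:2
  CH2Cl → C:1 H:2 Cl:1
Element totals:
  C: 6
  H: 10
  Cl: 1
  N: 1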